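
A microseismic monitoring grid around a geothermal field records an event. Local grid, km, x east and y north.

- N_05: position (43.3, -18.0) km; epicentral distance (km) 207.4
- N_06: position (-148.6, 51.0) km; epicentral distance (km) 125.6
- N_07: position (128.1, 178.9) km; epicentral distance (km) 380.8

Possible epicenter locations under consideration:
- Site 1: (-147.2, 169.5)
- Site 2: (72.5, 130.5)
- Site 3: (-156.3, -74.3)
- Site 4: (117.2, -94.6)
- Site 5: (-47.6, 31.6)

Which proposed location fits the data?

Site 3

For each candidate, compare |candidate − station| to the reported distance:
Site 1: residuals N_05 59.9, N_06 7.1, N_07 105.3 → max 105.3 km
Site 2: residuals N_05 56.1, N_06 109.4, N_07 307.1 → max 307.1 km
Site 3: residuals N_05 0.0, N_06 0.1, N_07 0.0 → max 0.1 km
Site 4: residuals N_05 101.0, N_06 177.5, N_07 107.1 → max 177.5 km
Site 5: residuals N_05 103.8, N_06 22.8, N_07 151.5 → max 151.5 km
Only Site 3 has all residuals ≈ 0.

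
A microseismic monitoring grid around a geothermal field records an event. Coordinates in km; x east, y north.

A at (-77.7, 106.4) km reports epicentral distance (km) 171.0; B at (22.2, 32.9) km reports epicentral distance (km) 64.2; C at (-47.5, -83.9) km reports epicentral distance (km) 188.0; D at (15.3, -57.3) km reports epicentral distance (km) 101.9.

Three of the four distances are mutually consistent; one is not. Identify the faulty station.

D

Solve using three stations at a time. Using A, B, C (subtract circle equations pairwise → linear system) gives (x, y) ≈ (83.9, 50.5).
Distances from that point to each station vs reported:
  A: calculated 171.0 vs reported 171.0 → residual 0.0 km
  B: calculated 64.2 vs reported 64.2 → residual 0.0 km
  C: calculated 188.0 vs reported 188.0 → residual 0.0 km
  D: calculated 127.8 vs reported 101.9 → residual 25.9 km
A, B, C are mutually consistent (residuals ≈ 0); D is off by 25.9 km.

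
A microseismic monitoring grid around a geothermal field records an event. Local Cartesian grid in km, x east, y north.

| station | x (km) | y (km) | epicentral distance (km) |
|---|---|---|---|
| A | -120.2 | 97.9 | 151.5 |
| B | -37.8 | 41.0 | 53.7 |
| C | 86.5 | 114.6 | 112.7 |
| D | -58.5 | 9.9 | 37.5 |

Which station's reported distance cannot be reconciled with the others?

Solve using three stations at a time. Using A, B, C (subtract circle equations pairwise → linear system) gives (x, y) ≈ (14.3, 28.2).
Distances from that point to each station vs reported:
  A: calculated 151.5 vs reported 151.5 → residual 0.0 km
  B: calculated 53.6 vs reported 53.7 → residual 0.1 km
  C: calculated 112.7 vs reported 112.7 → residual 0.0 km
  D: calculated 75.0 vs reported 37.5 → residual 37.5 km
A, B, C are mutually consistent (residuals ≈ 0); D is off by 37.5 km.

D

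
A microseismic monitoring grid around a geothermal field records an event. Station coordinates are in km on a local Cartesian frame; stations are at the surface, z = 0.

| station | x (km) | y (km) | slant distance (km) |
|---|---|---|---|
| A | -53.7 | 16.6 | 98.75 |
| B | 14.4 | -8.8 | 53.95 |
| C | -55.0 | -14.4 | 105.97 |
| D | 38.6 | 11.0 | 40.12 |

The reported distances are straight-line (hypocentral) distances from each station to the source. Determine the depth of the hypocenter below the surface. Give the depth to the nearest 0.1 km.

z ≈ 38.8 km

Each station gives a sphere (x−x_i)² + (y−y_i)² + z² = d_i² (stations at z=0).
Subtracting the A sphere from B and C: z² cancels, leaving linear equations in x and y:
136.2 x − 50.8 y = 3966.51
-2.6 x − 62.0 y = -1404.97
Solving: x ≈ 36.996, y ≈ 21.109 km (keep extra digits for the depth step; rounded: 37.0, 21.1).
Then from the A sphere: z² = 98.75² − (x + 53.7)² − (y − 16.6)² with x = 36.996, y = 21.109, so z ≈ 38.800 ≈ 38.8 km.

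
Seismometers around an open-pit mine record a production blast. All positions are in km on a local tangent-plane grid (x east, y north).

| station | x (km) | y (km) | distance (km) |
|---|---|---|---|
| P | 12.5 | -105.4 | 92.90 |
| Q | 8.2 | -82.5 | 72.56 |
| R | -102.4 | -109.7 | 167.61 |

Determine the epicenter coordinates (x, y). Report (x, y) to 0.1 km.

Circle about each station: (x − 12.5)² + (y + 105.4)² = 92.90²; (x − 8.2)² + (y + 82.5)² = 72.56²; (x + 102.4)² + (y + 109.7)² = 167.61².
Subtracting pairs of circle equations eliminates x²+y² and gives linear equations (the radical axes):
-8.6 x + 45.8 y = -1026.46
-229.8 x − 8.6 y = -8208.26
Solving the 2×2 system: x ≈ 36.3, y ≈ -15.6 km.

(36.3, -15.6)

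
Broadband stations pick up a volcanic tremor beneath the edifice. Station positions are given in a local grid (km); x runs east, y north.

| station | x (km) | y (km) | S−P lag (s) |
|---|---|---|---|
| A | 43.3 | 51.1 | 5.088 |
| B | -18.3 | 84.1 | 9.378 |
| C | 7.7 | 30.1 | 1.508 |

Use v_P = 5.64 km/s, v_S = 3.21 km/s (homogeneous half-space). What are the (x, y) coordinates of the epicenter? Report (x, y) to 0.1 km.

x ≈ 17.0 km, y ≈ 23.8 km

Distance from S−P lag: d = Δt · v_P v_S / (v_P − v_S) = Δt · (5.64·3.21)/(5.64−3.21) ≈ 7.4504·Δt.
So d_A = 37.91, d_B = 69.87, d_C = 11.24 km.
Circle about each station: (x − 43.3)² + (y − 51.1)² = 37.91²; (x + 18.3)² + (y − 84.1)² = 69.87²; (x − 7.7)² + (y − 30.1)² = 11.24².
Subtracting pairs of circle equations eliminates x²+y² and gives linear equations (the radical axes):
-123.2 x + 66.0 y = -523.05
-71.2 x − 42.0 y = -2209.97
Solving the 2×2 system: x ≈ 17.0, y ≈ 23.8 km.
Check against A (with the unrounded x, y): √((x − 43.3)²+(y − 51.1)²) = 37.91 ≈ 37.91 km. ✓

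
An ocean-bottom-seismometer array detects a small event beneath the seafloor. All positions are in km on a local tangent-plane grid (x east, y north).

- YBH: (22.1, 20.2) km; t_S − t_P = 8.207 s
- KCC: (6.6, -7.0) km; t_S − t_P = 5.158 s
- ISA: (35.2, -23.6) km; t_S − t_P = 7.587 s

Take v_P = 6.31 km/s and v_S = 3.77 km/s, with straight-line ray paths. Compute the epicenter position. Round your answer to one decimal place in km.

Distance from S−P lag: d = Δt · v_P v_S / (v_P − v_S) = Δt · (6.31·3.77)/(6.31−3.77) ≈ 9.3656·Δt.
So d_YBH = 76.86, d_KCC = 48.31, d_ISA = 71.06 km.
Circle about each station: (x − 22.1)² + (y − 20.2)² = 76.86²; (x − 6.6)² + (y + 7.0)² = 48.31²; (x − 35.2)² + (y + 23.6)² = 71.06².
Subtracting the YBH equation from the KCC and ISA equations removes the quadratic terms:
-31.0 x − 54.4 y = 2769.71
26.2 x − 87.6 y = 1757.49
Solving the 2×2 system: x ≈ -35.5, y ≈ -30.7 km.

-35.5 km east, -30.7 km north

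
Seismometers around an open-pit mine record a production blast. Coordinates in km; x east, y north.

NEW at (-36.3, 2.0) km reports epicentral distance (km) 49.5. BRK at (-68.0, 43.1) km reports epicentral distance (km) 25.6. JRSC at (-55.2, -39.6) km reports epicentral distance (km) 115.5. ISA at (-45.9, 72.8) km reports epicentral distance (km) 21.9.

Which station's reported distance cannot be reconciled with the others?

JRSC

Solve using three stations at a time. Using NEW, BRK, ISA (subtract circle equations pairwise → linear system) gives (x, y) ≈ (-43.6, 51.0).
Distances from that point to each station vs reported:
  NEW: calculated 49.5 vs reported 49.5 → residual 0.0 km
  BRK: calculated 25.6 vs reported 25.6 → residual 0.0 km
  JRSC: calculated 91.3 vs reported 115.5 → residual 24.2 km
  ISA: calculated 21.9 vs reported 21.9 → residual 0.0 km
NEW, BRK, ISA are mutually consistent (residuals ≈ 0); JRSC is off by 24.2 km.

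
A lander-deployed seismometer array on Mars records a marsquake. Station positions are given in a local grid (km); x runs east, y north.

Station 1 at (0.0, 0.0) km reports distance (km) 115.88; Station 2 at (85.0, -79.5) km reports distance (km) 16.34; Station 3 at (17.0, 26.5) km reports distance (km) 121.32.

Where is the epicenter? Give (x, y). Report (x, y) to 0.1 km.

Circle about each station: x² + y² = 115.88²; (x − 85.0)² + (y + 79.5)² = 16.34²; (x − 17.0)² + (y − 26.5)² = 121.32².
Subtracting the Station 1 equation from the Station 2 and Station 3 equations removes the quadratic terms:
170.0 x − 159.0 y = 26706.43
34.0 x + 53.0 y = -299.12
Solving the 2×2 system: x ≈ 94.9, y ≈ -66.5 km.

x ≈ 94.9 km, y ≈ -66.5 km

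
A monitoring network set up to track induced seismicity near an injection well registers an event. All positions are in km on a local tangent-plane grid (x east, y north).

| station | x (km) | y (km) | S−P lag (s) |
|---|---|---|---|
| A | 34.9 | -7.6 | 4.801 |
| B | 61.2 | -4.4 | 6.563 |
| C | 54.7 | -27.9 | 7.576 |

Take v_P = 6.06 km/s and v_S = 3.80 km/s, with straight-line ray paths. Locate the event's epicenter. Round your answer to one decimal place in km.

Distance from S−P lag: d = Δt · v_P v_S / (v_P − v_S) = Δt · (6.06·3.80)/(6.06−3.80) ≈ 10.1894·Δt.
So d_A = 48.92, d_B = 66.87, d_C = 77.19 km.
Circle about each station: (x − 34.9)² + (y + 7.6)² = 48.92²; (x − 61.2)² + (y + 4.4)² = 66.87²; (x − 54.7)² + (y + 27.9)² = 77.19².
Subtracting the A equation from the B and C equations removes the quadratic terms:
52.6 x + 6.4 y = 410.60
39.6 x − 40.6 y = -1070.40
Solving the 2×2 system: x ≈ 4.1, y ≈ 30.4 km.

x ≈ 4.1 km, y ≈ 30.4 km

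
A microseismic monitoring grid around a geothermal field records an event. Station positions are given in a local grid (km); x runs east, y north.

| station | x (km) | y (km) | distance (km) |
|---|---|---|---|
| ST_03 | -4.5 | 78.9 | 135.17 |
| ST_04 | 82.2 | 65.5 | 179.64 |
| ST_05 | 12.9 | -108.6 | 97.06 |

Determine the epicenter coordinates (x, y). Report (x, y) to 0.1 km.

Circle about each station: (x + 4.5)² + (y − 78.9)² = 135.17²; (x − 82.2)² + (y − 65.5)² = 179.64²; (x − 12.9)² + (y + 108.6)² = 97.06².
Subtracting the ST_03 equation from the ST_04 and ST_05 equations removes the quadratic terms:
173.4 x − 26.8 y = -9197.97
34.8 x − 375.0 y = 14565.20
Solving the 2×2 system: x ≈ -59.9, y ≈ -44.4 km.

-59.9 km east, -44.4 km north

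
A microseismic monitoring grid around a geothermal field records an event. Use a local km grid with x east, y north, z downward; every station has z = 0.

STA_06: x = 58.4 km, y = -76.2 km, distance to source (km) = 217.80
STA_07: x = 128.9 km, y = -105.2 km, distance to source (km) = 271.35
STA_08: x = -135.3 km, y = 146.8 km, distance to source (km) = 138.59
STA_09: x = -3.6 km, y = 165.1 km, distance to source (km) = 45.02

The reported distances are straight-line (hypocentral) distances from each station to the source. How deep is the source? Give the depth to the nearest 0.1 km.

z ≈ 29.6 km

Each station gives a sphere (x−x_i)² + (y−y_i)² + z² = d_i² (stations at z=0).
Subtracting the STA_06 sphere from STA_07 and STA_08: z² cancels, leaving linear equations in x and y:
141.0 x − 58.0 y = -7728.73
-387.4 x + 446.0 y = 58868.98
Solving: x ≈ -0.807, y ≈ 131.292 km (keep extra digits for the depth step; rounded: -0.8, 131.3).
Then from the STA_06 sphere: z² = 217.80² − (x − 58.4)² − (y + 76.2)² with x = -0.807, y = 131.292, so z ≈ 29.639 ≈ 29.6 km.
Check against STA_09 (with the unrounded solution): distance 45.05 ≈ 45.02 km. ✓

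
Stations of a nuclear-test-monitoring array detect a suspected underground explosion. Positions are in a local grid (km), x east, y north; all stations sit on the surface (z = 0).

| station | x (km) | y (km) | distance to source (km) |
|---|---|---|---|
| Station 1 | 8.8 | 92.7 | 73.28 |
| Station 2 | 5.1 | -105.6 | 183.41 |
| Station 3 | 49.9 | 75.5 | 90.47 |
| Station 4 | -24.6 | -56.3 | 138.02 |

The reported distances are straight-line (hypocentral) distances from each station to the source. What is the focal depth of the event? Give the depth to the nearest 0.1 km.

Each station gives a sphere (x−x_i)² + (y−y_i)² + z² = d_i² (stations at z=0).
Subtracting the Station 1 sphere from Station 2 and Station 3: z² cancels, leaving linear equations in x and y:
-7.4 x − 396.6 y = -25762.63
82.2 x − 34.4 y = -3295.33
Solving: x ≈ -12.805, y ≈ 65.198 km (keep extra digits for the depth step; rounded: -12.8, 65.2).
Then from the Station 1 sphere: z² = 73.28² − (x − 8.8)² − (y − 92.7)² with x = -12.805, y = 65.198, so z ≈ 64.396 ≈ 64.4 km.
Check against Station 4 (with the unrounded solution): distance 138.01 ≈ 138.02 km. ✓

z ≈ 64.4 km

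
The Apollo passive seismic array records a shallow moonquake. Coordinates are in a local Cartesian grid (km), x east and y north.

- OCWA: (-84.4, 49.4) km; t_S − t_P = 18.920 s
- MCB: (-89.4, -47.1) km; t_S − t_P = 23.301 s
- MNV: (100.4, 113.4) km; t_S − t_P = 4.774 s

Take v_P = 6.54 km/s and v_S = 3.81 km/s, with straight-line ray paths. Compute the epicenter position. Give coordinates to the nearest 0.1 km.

86.8 km east, 72.0 km north

Distance from S−P lag: d = Δt · v_P v_S / (v_P − v_S) = Δt · (6.54·3.81)/(6.54−3.81) ≈ 9.1273·Δt.
So d_OCWA = 172.69, d_MCB = 212.67, d_MNV = 43.57 km.
Circle about each station: (x + 84.4)² + (y − 49.4)² = 172.69²; (x + 89.4)² + (y + 47.1)² = 212.67²; (x − 100.4)² + (y − 113.4)² = 43.57².
Subtracting pairs of circle equations eliminates x²+y² and gives linear equations (the radical axes):
-10.0 x − 193.0 y = -14759.64
369.6 x + 128.0 y = 41299.49
Solving the 2×2 system: x ≈ 86.8, y ≈ 72.0 km.
Check against OCWA (with the unrounded x, y): √((x + 84.4)²+(y − 49.4)²) = 172.70 ≈ 172.69 km. ✓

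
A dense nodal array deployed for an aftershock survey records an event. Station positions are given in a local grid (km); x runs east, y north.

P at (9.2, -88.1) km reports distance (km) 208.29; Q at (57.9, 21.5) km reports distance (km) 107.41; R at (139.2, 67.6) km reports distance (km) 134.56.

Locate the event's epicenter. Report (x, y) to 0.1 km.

(15.3, 120.1)

Circle about each station: (x − 9.2)² + (y + 88.1)² = 208.29²; (x − 57.9)² + (y − 21.5)² = 107.41²; (x − 139.2)² + (y − 67.6)² = 134.56².
Subtracting pairs of circle equations eliminates x²+y² and gives linear equations (the radical axes):
97.4 x + 219.2 y = 27816.23
260.0 x + 311.4 y = 41378.48
Solving the 2×2 system: x ≈ 15.3, y ≈ 120.1 km.
Check against P (with the unrounded x, y): √((x − 9.2)²+(y + 88.1)²) = 208.29 ≈ 208.29 km. ✓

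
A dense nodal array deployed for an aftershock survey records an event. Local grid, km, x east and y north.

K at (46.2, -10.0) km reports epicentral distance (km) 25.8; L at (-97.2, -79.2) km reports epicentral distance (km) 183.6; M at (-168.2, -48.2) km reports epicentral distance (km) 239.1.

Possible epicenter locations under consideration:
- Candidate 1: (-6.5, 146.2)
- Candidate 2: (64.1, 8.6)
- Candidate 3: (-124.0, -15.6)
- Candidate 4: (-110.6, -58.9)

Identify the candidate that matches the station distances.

Candidate 2

For each candidate, compare |candidate − station| to the reported distance:
Candidate 1: residuals K 139.1, L 59.4, M 13.8 → max 139.1 km
Candidate 2: residuals K 0.0, L 0.0, M 0.0 → max 0.0 km
Candidate 3: residuals K 144.5, L 114.6, M 184.2 → max 184.2 km
Candidate 4: residuals K 138.4, L 159.3, M 180.5 → max 180.5 km
Only Candidate 2 has all residuals ≈ 0.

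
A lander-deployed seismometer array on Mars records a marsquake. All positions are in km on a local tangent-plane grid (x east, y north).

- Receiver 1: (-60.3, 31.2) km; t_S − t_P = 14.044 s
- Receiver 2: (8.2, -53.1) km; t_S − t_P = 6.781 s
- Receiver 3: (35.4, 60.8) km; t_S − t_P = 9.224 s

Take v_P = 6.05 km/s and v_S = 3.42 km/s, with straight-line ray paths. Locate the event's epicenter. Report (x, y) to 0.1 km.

Distance from S−P lag: d = Δt · v_P v_S / (v_P − v_S) = Δt · (6.05·3.42)/(6.05−3.42) ≈ 7.8673·Δt.
So d_Receiver 1 = 110.49, d_Receiver 2 = 53.35, d_Receiver 3 = 72.57 km.
Circle about each station: (x + 60.3)² + (y − 31.2)² = 110.49²; (x − 8.2)² + (y + 53.1)² = 53.35²; (x − 35.4)² + (y − 60.8)² = 72.57².
Subtracting pairs of circle equations eliminates x²+y² and gives linear equations (the radical axes):
137.0 x − 168.6 y = 7639.14
191.4 x + 59.2 y = 7281.91
Solving the 2×2 system: x ≈ 41.6, y ≈ -11.5 km.
Check against Receiver 1 (with the unrounded x, y): √((x + 60.3)²+(y − 31.2)²) = 110.49 ≈ 110.49 km. ✓

(41.6, -11.5)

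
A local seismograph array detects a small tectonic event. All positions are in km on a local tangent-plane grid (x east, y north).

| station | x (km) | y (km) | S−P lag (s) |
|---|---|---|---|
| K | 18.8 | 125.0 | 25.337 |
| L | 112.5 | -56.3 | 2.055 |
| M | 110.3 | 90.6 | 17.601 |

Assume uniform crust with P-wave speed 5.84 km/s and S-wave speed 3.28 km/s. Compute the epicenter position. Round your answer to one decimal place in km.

x ≈ 110.2 km, y ≈ -41.1 km

Distance from S−P lag: d = Δt · v_P v_S / (v_P − v_S) = Δt · (5.84·3.28)/(5.84−3.28) ≈ 7.4825·Δt.
So d_K = 189.58, d_L = 15.38, d_M = 131.70 km.
Circle about each station: (x − 18.8)² + (y − 125.0)² = 189.58²; (x − 112.5)² + (y + 56.3)² = 15.38²; (x − 110.3)² + (y − 90.6)² = 131.70².
Subtracting pairs of circle equations eliminates x²+y² and gives linear equations (the radical axes):
187.4 x − 362.6 y = 35551.53
183.0 x − 68.8 y = 22991.70
Solving the 2×2 system: x ≈ 110.2, y ≈ -41.1 km.
Check against K (with the unrounded x, y): √((x − 18.8)²+(y − 125.0)²) = 189.58 ≈ 189.58 km. ✓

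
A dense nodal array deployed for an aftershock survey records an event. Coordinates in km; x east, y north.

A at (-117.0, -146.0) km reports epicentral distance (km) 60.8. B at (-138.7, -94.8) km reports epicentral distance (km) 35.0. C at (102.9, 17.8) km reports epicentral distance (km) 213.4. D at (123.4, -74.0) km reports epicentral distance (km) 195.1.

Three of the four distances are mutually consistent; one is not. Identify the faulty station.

B

Solve using three stations at a time. Using A, C, D (subtract circle equations pairwise → linear system) gives (x, y) ≈ (-68.5, -109.4).
Distances from that point to each station vs reported:
  A: calculated 60.8 vs reported 60.8 → residual 0.0 km
  B: calculated 71.7 vs reported 35.0 → residual 36.7 km
  C: calculated 213.4 vs reported 213.4 → residual 0.0 km
  D: calculated 195.1 vs reported 195.1 → residual 0.0 km
A, C, D are mutually consistent (residuals ≈ 0); B is off by 36.7 km.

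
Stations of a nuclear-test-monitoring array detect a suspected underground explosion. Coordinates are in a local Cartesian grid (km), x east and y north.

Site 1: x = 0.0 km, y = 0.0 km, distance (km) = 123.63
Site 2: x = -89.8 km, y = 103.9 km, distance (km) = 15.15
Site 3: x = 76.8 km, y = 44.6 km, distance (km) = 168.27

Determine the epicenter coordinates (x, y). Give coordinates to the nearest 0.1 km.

Circle about each station: x² + y² = 123.63²; (x + 89.8)² + (y − 103.9)² = 15.15²; (x − 76.8)² + (y − 44.6)² = 168.27².
Subtracting the Site 1 equation from the Site 2 and Site 3 equations removes the quadratic terms:
-179.6 x + 207.8 y = 33914.10
153.6 x + 89.2 y = -5143.02
Solving the 2×2 system: x ≈ -85.4, y ≈ 89.4 km.

x ≈ -85.4 km, y ≈ 89.4 km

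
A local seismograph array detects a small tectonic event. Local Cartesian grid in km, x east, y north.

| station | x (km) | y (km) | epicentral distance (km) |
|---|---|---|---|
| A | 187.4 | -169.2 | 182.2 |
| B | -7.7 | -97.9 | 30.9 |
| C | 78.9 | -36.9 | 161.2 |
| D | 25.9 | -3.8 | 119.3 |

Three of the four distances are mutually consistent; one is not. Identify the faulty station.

C

Solve using three stations at a time. Using A, B, D (subtract circle equations pairwise → linear system) gives (x, y) ≈ (11.4, -122.2).
Distances from that point to each station vs reported:
  A: calculated 182.2 vs reported 182.2 → residual 0.0 km
  B: calculated 30.9 vs reported 30.9 → residual 0.0 km
  C: calculated 108.8 vs reported 161.2 → residual 52.4 km
  D: calculated 119.3 vs reported 119.3 → residual 0.0 km
A, B, D are mutually consistent (residuals ≈ 0); C is off by 52.4 km.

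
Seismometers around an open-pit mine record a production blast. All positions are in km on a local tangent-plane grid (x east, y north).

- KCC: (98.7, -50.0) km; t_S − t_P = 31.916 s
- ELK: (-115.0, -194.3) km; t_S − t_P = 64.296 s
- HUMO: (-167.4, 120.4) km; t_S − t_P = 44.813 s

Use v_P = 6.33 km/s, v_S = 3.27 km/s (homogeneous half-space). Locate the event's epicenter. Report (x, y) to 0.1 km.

x ≈ 132.7 km, y ≈ 163.2 km

Distance from S−P lag: d = Δt · v_P v_S / (v_P − v_S) = Δt · (6.33·3.27)/(6.33−3.27) ≈ 6.7644·Δt.
So d_KCC = 215.89, d_ELK = 434.92, d_HUMO = 303.13 km.
Circle about each station: (x − 98.7)² + (y + 50.0)² = 215.89²; (x + 115.0)² + (y + 194.3)² = 434.92²; (x + 167.4)² + (y − 120.4)² = 303.13².
Subtracting pairs of circle equations eliminates x²+y² and gives linear equations (the radical axes):
-427.4 x − 288.6 y = -103811.11
-532.2 x + 340.8 y = -15002.07
Solving the 2×2 system: x ≈ 132.7, y ≈ 163.2 km.
Check against KCC (with the unrounded x, y): √((x − 98.7)²+(y + 50.0)²) = 215.89 ≈ 215.89 km. ✓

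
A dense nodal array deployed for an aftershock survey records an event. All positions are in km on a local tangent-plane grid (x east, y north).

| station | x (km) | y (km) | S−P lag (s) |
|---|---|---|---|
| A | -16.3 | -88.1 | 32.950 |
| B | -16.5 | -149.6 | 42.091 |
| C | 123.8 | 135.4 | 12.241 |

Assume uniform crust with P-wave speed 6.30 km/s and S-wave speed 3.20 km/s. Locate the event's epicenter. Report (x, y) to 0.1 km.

Distance from S−P lag: d = Δt · v_P v_S / (v_P − v_S) = Δt · (6.30·3.20)/(6.30−3.20) ≈ 6.5032·Δt.
So d_A = 214.28, d_B = 273.73, d_C = 79.61 km.
Circle about each station: (x + 16.3)² + (y + 88.1)² = 214.28²; (x + 16.5)² + (y + 149.6)² = 273.73²; (x − 123.8)² + (y − 135.4)² = 79.61².
Subtracting the A equation from the B and C equations removes the quadratic terms:
-0.4 x − 123.0 y = -14387.08
280.2 x + 447.0 y = 65210.47
Solving the 2×2 system: x ≈ 46.4, y ≈ 116.8 km.
Check against A (with the unrounded x, y): √((x + 16.3)²+(y + 88.1)²) = 214.29 ≈ 214.28 km. ✓

(46.4, 116.8)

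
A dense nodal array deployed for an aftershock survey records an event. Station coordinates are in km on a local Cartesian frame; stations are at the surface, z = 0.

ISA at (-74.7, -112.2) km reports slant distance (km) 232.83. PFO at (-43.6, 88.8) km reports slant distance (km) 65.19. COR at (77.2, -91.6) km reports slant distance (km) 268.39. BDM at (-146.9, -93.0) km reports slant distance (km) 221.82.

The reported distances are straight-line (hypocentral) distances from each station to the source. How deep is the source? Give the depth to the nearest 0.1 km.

depth ≈ 39.6 km

Each station gives a sphere (x−x_i)² + (y−y_i)² + z² = d_i² (stations at z=0).
Subtracting the ISA sphere from PFO and COR: z² cancels, leaving linear equations in x and y:
62.2 x + 402.0 y = 41577.54
303.8 x + 41.2 y = -21641.91
Solving: x ≈ -87.091, y ≈ 116.902 km (keep extra digits for the depth step; rounded: -87.1, 116.9).
Then from the ISA sphere: z² = 232.83² − (x + 74.7)² − (y + 112.2)² with x = -87.091, y = 116.902, so z ≈ 39.605 ≈ 39.6 km.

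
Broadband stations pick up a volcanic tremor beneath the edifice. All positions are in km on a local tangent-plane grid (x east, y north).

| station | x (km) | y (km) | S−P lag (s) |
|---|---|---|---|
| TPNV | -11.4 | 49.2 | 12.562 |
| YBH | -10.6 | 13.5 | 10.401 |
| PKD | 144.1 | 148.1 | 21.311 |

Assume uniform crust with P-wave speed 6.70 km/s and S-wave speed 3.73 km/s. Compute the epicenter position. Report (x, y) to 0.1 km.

(71.8, -16.0)

Distance from S−P lag: d = Δt · v_P v_S / (v_P − v_S) = Δt · (6.70·3.73)/(6.70−3.73) ≈ 8.4145·Δt.
So d_TPNV = 105.70, d_YBH = 87.52, d_PKD = 179.32 km.
Circle about each station: (x + 11.4)² + (y − 49.2)² = 105.70²; (x + 10.6)² + (y − 13.5)² = 87.52²; (x − 144.1)² + (y − 148.1)² = 179.32².
Subtracting the TPNV equation from the YBH and PKD equations removes the quadratic terms:
1.6 x − 71.4 y = 1256.75
311.0 x + 197.8 y = 19164.65
Solving the 2×2 system: x ≈ 71.8, y ≈ -16.0 km.
Check against TPNV (with the unrounded x, y): √((x + 11.4)²+(y − 49.2)²) = 105.69 ≈ 105.70 km. ✓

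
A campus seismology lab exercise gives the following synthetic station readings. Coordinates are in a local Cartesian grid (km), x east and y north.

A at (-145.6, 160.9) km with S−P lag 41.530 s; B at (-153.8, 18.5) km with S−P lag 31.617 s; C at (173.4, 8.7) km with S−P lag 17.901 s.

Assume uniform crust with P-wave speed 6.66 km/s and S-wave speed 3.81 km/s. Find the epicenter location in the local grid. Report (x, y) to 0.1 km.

Distance from S−P lag: d = Δt · v_P v_S / (v_P − v_S) = Δt · (6.66·3.81)/(6.66−3.81) ≈ 8.9034·Δt.
So d_A = 369.76, d_B = 281.50, d_C = 159.38 km.
Circle about each station: (x + 145.6)² + (y − 160.9)² = 369.76²; (x + 153.8)² + (y − 18.5)² = 281.50²; (x − 173.4)² + (y − 8.7)² = 159.38².
Subtracting pairs of circle equations eliminates x²+y² and gives linear equations (the radical axes):
-16.4 x − 284.8 y = 34388.73
638.0 x − 304.4 y = 94375.55
Solving the 2×2 system: x ≈ 87.9, y ≈ -125.8 km.

(87.9, -125.8)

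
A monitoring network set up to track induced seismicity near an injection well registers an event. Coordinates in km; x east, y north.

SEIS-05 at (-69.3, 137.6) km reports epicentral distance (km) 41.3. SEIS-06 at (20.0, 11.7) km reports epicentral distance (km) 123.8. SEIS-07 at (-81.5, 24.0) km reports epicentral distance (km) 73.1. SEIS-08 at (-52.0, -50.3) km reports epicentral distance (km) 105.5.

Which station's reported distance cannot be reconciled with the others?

SEIS-08

Solve using three stations at a time. Using SEIS-05, SEIS-06, SEIS-07 (subtract circle equations pairwise → linear system) gives (x, y) ≈ (-70.4, 96.3).
Distances from that point to each station vs reported:
  SEIS-05: calculated 41.3 vs reported 41.3 → residual 0.0 km
  SEIS-06: calculated 123.8 vs reported 123.8 → residual 0.0 km
  SEIS-07: calculated 73.1 vs reported 73.1 → residual 0.0 km
  SEIS-08: calculated 147.7 vs reported 105.5 → residual 42.2 km
SEIS-05, SEIS-06, SEIS-07 are mutually consistent (residuals ≈ 0); SEIS-08 is off by 42.2 km.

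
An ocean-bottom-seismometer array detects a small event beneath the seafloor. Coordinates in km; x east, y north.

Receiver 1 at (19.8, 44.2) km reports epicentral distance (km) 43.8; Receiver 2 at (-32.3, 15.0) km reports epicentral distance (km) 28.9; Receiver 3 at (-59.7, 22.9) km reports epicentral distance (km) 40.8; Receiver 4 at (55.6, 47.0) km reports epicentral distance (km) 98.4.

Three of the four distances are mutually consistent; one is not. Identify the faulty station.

Receiver 4

Solve using three stations at a time. Using Receiver 1, Receiver 2, Receiver 3 (subtract circle equations pairwise → linear system) gives (x, y) ≈ (-24.0, 42.7).
Distances from that point to each station vs reported:
  Receiver 1: calculated 43.8 vs reported 43.8 → residual 0.0 km
  Receiver 2: calculated 28.9 vs reported 28.9 → residual 0.0 km
  Receiver 3: calculated 40.8 vs reported 40.8 → residual 0.0 km
  Receiver 4: calculated 79.7 vs reported 98.4 → residual 18.7 km
Receiver 1, Receiver 2, Receiver 3 are mutually consistent (residuals ≈ 0); Receiver 4 is off by 18.7 km.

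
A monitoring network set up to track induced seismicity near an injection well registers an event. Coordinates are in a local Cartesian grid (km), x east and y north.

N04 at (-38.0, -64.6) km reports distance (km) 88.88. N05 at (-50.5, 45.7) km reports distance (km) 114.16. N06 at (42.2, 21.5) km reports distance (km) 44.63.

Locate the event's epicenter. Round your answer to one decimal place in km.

Circle about each station: (x + 38.0)² + (y + 64.6)² = 88.88²; (x + 50.5)² + (y − 45.7)² = 114.16²; (x − 42.2)² + (y − 21.5)² = 44.63².
Subtracting the N04 equation from the N05 and N06 equations removes the quadratic terms:
-25.0 x + 220.6 y = -6111.27
160.4 x + 172.2 y = 2533.75
Solving the 2×2 system: x ≈ 40.6, y ≈ -23.1 km.

40.6 km east, -23.1 km north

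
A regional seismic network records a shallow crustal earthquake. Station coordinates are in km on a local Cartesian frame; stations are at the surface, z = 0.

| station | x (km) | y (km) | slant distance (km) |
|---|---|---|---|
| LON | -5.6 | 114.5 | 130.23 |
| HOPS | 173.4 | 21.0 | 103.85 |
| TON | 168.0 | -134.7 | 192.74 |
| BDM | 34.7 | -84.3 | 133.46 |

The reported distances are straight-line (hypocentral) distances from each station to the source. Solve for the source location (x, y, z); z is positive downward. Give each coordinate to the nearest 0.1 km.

x ≈ 81.9 km, y ≈ 30.9 km, depth ≈ 48.1 km

Each station gives a sphere (x−x_i)² + (y−y_i)² + z² = d_i² (stations at z=0).
Subtracting the LON sphere from HOPS and TON: z² cancels, leaving linear equations in x and y:
358.0 x − 187.0 y = 23541.98
347.2 x − 498.4 y = 13037.63
Solving: x ≈ 81.896, y ≈ 30.892 km (keep extra digits for the depth step; rounded: 81.9, 30.9).
Then from the LON sphere: z² = 130.23² − (x + 5.6)² − (y − 114.5)² with x = 81.896, y = 30.892, so z ≈ 48.104 ≈ 48.1 km.
Check against BDM (with the unrounded solution): distance 133.46 ≈ 133.46 km. ✓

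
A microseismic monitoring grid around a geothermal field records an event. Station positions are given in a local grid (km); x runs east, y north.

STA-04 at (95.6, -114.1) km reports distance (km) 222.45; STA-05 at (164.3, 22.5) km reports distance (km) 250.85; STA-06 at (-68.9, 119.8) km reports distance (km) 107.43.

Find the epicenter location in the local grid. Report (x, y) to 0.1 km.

Circle about each station: (x − 95.6)² + (y + 114.1)² = 222.45²; (x − 164.3)² + (y − 22.5)² = 250.85²; (x + 68.9)² + (y − 119.8)² = 107.43².
Subtracting the STA-04 equation from the STA-05 and STA-06 equations removes the quadratic terms:
137.4 x + 273.2 y = -8099.15
-329.0 x + 467.8 y = 34883.88
Solving the 2×2 system: x ≈ -86.4, y ≈ 13.8 km.

x ≈ -86.4 km, y ≈ 13.8 km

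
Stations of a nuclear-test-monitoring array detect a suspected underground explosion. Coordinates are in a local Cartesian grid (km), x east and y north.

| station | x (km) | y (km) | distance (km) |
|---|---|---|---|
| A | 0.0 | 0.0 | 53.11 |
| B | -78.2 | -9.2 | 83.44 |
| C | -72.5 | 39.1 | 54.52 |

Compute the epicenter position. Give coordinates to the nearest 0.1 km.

-19.0 km east, 49.6 km north

Circle about each station: x² + y² = 53.11²; (x + 78.2)² + (y + 9.2)² = 83.44²; (x + 72.5)² + (y − 39.1)² = 54.52².
Subtracting the A equation from the B and C equations removes the quadratic terms:
-156.4 x − 18.4 y = 2058.32
-145.0 x + 78.2 y = 6633.30
Solving the 2×2 system: x ≈ -19.0, y ≈ 49.6 km.
Check against A (with the unrounded x, y): √(x²+y²) = 53.11 ≈ 53.11 km. ✓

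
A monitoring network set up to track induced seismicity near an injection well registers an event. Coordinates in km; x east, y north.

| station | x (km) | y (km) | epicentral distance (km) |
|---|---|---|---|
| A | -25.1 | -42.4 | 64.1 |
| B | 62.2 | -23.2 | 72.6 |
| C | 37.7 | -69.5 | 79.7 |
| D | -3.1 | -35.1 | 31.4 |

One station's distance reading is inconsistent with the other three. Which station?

A

Solve using three stations at a time. Using B, C, D (subtract circle equations pairwise → linear system) gives (x, y) ≈ (-7.8, -4.1).
Distances from that point to each station vs reported:
  A: calculated 42.0 vs reported 64.1 → residual 22.1 km
  B: calculated 72.6 vs reported 72.6 → residual 0.0 km
  C: calculated 79.7 vs reported 79.7 → residual 0.0 km
  D: calculated 31.4 vs reported 31.4 → residual 0.0 km
B, C, D are mutually consistent (residuals ≈ 0); A is off by 22.1 km.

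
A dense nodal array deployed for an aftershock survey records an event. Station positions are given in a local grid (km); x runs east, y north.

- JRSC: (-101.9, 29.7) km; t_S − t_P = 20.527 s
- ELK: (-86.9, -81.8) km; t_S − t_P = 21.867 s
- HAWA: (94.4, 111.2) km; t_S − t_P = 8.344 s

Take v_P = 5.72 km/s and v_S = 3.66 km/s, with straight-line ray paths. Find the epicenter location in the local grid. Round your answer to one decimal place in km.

Distance from S−P lag: d = Δt · v_P v_S / (v_P − v_S) = Δt · (5.72·3.66)/(5.72−3.66) ≈ 10.1627·Δt.
So d_JRSC = 208.61, d_ELK = 222.23, d_HAWA = 84.80 km.
Circle about each station: (x + 101.9)² + (y − 29.7)² = 208.61²; (x + 86.9)² + (y + 81.8)² = 222.23²; (x − 94.4)² + (y − 111.2)² = 84.80².
Subtracting the JRSC equation from the ELK and HAWA equations removes the quadratic terms:
30.0 x − 223.0 y = -2890.89
392.6 x + 163.0 y = 46338.19
Solving the 2×2 system: x ≈ 106.7, y ≈ 27.3 km.

(106.7, 27.3)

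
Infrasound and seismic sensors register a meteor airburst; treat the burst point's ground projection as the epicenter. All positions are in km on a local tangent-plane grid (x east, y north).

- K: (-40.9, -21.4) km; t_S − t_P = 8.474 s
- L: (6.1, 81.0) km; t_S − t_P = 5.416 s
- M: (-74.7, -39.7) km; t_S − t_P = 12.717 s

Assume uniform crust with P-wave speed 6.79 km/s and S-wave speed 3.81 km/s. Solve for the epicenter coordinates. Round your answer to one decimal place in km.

Distance from S−P lag: d = Δt · v_P v_S / (v_P − v_S) = Δt · (6.79·3.81)/(6.79−3.81) ≈ 8.6812·Δt.
So d_K = 73.56, d_L = 47.02, d_M = 110.40 km.
Circle about each station: (x + 40.9)² + (y + 21.4)² = 73.56²; (x − 6.1)² + (y − 81.0)² = 47.02²; (x + 74.7)² + (y + 39.7)² = 110.40².
Subtracting the K equation from the L and M equations removes the quadratic terms:
94.0 x + 204.8 y = 7667.63
-67.6 x − 36.6 y = -1751.68
Solving the 2×2 system: x ≈ 7.5, y ≈ 34.0 km.

7.5 km east, 34.0 km north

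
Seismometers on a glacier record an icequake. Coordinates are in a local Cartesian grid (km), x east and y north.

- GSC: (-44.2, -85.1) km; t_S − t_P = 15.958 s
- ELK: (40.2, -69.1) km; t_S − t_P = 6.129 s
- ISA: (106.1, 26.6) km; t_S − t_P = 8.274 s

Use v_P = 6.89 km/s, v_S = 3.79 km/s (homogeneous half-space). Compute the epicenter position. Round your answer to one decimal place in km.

(82.0, -38.8)

Distance from S−P lag: d = Δt · v_P v_S / (v_P − v_S) = Δt · (6.89·3.79)/(6.89−3.79) ≈ 8.4236·Δt.
So d_GSC = 134.42, d_ELK = 51.63, d_ISA = 69.70 km.
Circle about each station: (x + 44.2)² + (y + 85.1)² = 134.42²; (x − 40.2)² + (y + 69.1)² = 51.63²; (x − 106.1)² + (y − 26.6)² = 69.70².
Subtracting the GSC equation from the ELK and ISA equations removes the quadratic terms:
168.8 x + 32.0 y = 12598.28
300.6 x + 223.4 y = 15979.77
Solving the 2×2 system: x ≈ 82.0, y ≈ -38.8 km.
Check against GSC (with the unrounded x, y): √((x + 44.2)²+(y + 85.1)²) = 134.42 ≈ 134.42 km. ✓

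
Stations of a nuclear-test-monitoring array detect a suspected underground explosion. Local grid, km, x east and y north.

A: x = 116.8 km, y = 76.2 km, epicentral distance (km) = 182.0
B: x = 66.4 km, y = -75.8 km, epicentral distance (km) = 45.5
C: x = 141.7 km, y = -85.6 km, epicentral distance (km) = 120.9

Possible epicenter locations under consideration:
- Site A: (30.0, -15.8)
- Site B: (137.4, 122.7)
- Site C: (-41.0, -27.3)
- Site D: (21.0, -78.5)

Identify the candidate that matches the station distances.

Site D

For each candidate, compare |candidate − station| to the reported distance:
Site A: residuals A 55.5, B 24.7, C 10.8 → max 55.5 km
Site B: residuals A 131.1, B 165.3, C 87.4 → max 165.3 km
Site C: residuals A 6.7, B 72.3, C 70.9 → max 72.3 km
Site D: residuals A 0.0, B 0.0, C 0.0 → max 0.0 km
Only Site D has all residuals ≈ 0.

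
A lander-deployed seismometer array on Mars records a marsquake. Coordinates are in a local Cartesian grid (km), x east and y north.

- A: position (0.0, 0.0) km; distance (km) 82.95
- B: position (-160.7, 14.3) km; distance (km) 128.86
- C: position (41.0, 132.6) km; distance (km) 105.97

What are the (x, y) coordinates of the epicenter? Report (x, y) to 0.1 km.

x ≈ -44.5 km, y ≈ 70.0 km

Circle about each station: x² + y² = 82.95²; (x + 160.7)² + (y − 14.3)² = 128.86²; (x − 41.0)² + (y − 132.6)² = 105.97².
Subtracting pairs of circle equations eliminates x²+y² and gives linear equations (the radical axes):
-321.4 x + 28.6 y = 16304.78
82.0 x + 265.2 y = 14914.82
Solving the 2×2 system: x ≈ -44.5, y ≈ 70.0 km.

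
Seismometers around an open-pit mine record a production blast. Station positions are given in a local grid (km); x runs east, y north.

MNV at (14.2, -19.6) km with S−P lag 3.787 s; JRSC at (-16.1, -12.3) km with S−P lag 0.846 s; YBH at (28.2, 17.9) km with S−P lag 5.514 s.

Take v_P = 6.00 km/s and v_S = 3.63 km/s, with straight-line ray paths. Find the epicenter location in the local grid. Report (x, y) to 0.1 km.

Distance from S−P lag: d = Δt · v_P v_S / (v_P − v_S) = Δt · (6.00·3.63)/(6.00−3.63) ≈ 9.1899·Δt.
So d_MNV = 34.80, d_JRSC = 7.77, d_YBH = 50.67 km.
Circle about each station: (x − 14.2)² + (y + 19.6)² = 34.80²; (x + 16.1)² + (y + 12.3)² = 7.77²; (x − 28.2)² + (y − 17.9)² = 50.67².
Subtracting pairs of circle equations eliminates x²+y² and gives linear equations (the radical axes):
-60.6 x + 14.6 y = 975.37
28.0 x + 75.0 y = -826.56
Solving the 2×2 system: x ≈ -17.2, y ≈ -4.6 km.

(-17.2, -4.6)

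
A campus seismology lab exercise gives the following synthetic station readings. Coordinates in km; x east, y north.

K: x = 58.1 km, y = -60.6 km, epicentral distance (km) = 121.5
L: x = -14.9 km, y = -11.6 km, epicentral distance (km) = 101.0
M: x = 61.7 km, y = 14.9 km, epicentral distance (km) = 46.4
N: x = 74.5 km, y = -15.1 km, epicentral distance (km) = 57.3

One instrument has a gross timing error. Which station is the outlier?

Solve using three stations at a time. Using K, L, M (subtract circle equations pairwise → linear system) gives (x, y) ≈ (55.4, 60.9).
Distances from that point to each station vs reported:
  K: calculated 121.5 vs reported 121.5 → residual 0.0 km
  L: calculated 101.0 vs reported 101.0 → residual 0.0 km
  M: calculated 46.4 vs reported 46.4 → residual 0.0 km
  N: calculated 78.3 vs reported 57.3 → residual 21.0 km
K, L, M are mutually consistent (residuals ≈ 0); N is off by 21.0 km.

N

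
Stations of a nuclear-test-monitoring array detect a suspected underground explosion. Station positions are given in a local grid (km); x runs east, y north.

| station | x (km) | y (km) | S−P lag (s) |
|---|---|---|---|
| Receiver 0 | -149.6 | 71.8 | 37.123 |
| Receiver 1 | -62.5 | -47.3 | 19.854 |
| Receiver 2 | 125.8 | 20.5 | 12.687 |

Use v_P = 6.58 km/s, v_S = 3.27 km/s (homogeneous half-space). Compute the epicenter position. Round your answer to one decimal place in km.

Distance from S−P lag: d = Δt · v_P v_S / (v_P − v_S) = Δt · (6.58·3.27)/(6.58−3.27) ≈ 6.5005·Δt.
So d_Receiver 0 = 241.32, d_Receiver 1 = 129.06, d_Receiver 2 = 82.47 km.
Circle about each station: (x + 149.6)² + (y − 71.8)² = 241.32²; (x + 62.5)² + (y + 47.3)² = 129.06²; (x − 125.8)² + (y − 20.5)² = 82.47².
Subtracting the Receiver 0 equation from the Receiver 1 and Receiver 2 equations removes the quadratic terms:
174.2 x − 238.2 y = 20187.00
550.8 x − 102.6 y = 40144.53
Solving the 2×2 system: x ≈ 66.1, y ≈ -36.4 km.

(66.1, -36.4)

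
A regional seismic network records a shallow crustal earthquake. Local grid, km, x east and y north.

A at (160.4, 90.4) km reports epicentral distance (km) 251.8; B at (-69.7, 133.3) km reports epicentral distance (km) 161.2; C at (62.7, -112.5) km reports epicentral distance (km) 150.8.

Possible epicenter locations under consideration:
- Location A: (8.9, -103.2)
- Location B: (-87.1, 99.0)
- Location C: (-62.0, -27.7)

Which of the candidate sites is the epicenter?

Location C

For each candidate, compare |candidate − station| to the reported distance:
Location A: residuals A 6.0, B 88.0, C 96.2 → max 96.2 km
Location B: residuals A 4.2, B 122.7, C 108.4 → max 122.7 km
Location C: residuals A 0.0, B 0.0, C 0.0 → max 0.0 km
Only Location C has all residuals ≈ 0.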